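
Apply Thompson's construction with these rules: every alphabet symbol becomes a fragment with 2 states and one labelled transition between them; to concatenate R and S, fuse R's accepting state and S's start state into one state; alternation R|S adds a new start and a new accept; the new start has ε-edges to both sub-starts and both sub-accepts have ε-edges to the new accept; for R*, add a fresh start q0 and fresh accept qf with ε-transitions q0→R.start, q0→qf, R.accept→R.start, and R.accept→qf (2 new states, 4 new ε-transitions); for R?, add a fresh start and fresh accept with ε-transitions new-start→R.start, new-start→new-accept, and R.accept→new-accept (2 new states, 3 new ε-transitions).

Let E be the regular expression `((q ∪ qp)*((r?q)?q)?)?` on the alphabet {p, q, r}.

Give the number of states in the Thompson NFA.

Recursing over subexpressions:
Each of the 6 symbol leaves contributes a 2-state fragment.
  qp = 3 states
  q ∪ qp = 7 states
  (q ∪ qp)* = 9 states
  r? = 4 states
  r?q = 5 states
  (r?q)? = 7 states
  (r?q)?q = 8 states
  ((r?q)?q)? = 10 states
  (q ∪ qp)*((r?q)?q)? = 18 states
  ((q ∪ qp)*((r?q)?q)?)? = 20 states

20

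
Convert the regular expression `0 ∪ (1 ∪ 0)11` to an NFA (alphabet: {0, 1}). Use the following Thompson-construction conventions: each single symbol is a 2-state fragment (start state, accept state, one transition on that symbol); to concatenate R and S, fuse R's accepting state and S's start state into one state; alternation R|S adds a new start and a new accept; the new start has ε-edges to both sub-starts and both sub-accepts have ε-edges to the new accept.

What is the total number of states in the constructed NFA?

12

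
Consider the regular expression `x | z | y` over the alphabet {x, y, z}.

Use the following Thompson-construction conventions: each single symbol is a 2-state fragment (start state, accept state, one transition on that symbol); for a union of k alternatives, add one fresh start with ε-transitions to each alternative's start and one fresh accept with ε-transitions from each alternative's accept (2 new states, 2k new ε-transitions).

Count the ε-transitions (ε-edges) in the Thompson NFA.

6

Recursing over subexpressions:
Each of the 3 symbol leaves contributes 0 ε-transitions.
  x | z | y — 6 ε-transitions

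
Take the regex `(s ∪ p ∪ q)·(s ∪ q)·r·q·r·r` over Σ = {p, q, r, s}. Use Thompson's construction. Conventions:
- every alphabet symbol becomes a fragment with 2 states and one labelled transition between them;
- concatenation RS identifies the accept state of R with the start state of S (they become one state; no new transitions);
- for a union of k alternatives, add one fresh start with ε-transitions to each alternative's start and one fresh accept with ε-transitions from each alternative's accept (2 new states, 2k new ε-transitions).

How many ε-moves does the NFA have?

Bottom-up over the parse tree:
Each of the 9 symbol leaves contributes 0 ε-transitions.
  s ∪ p ∪ q = 6 ε-transitions
  s ∪ q = 4 ε-transitions
  (s ∪ p ∪ q)·(s ∪ q)·r·q·r·r = 10 ε-transitions

10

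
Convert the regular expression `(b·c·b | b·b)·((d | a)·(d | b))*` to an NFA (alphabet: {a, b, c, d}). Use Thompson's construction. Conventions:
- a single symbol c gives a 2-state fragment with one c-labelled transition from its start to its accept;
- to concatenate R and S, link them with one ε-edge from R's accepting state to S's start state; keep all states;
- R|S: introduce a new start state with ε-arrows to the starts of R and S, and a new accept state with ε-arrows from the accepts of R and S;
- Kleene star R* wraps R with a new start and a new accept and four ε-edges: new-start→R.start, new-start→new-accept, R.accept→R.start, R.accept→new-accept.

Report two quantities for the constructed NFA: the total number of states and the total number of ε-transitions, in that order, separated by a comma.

Building bottom-up:
Each of the 9 symbol leaves contributes 2 states and 0 ε-transitions.
  b·c·b → 6 states, 2 ε-transitions
  b·b → 4 states, 1 ε-transition
  b·c·b | b·b → 12 states, 7 ε-transitions
  d | a → 6 states, 4 ε-transitions
  d | b → 6 states, 4 ε-transitions
  (d | a)·(d | b) → 12 states, 9 ε-transitions
  ((d | a)·(d | b))* → 14 states, 13 ε-transitions
  (b·c·b | b·b)·((d | a)·(d | b))* → 26 states, 21 ε-transitions

26, 21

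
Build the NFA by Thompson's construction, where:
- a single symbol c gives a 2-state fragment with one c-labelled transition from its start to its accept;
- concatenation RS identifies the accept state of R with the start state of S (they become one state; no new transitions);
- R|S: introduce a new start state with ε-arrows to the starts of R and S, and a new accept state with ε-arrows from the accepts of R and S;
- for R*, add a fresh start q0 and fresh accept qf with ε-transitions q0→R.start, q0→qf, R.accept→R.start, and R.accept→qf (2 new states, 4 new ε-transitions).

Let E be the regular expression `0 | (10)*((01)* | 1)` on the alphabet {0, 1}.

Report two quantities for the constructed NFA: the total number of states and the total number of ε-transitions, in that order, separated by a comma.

By structural recursion:
Each of the 6 symbol leaves contributes 2 states and 0 ε-transitions.
  10 — 3 states, 0 ε-transitions
  (10)* — 5 states, 4 ε-transitions
  01 — 3 states, 0 ε-transitions
  (01)* — 5 states, 4 ε-transitions
  (01)* | 1 — 9 states, 8 ε-transitions
  (10)*((01)* | 1) — 13 states, 12 ε-transitions
  0 | (10)*((01)* | 1) — 17 states, 16 ε-transitions

17, 16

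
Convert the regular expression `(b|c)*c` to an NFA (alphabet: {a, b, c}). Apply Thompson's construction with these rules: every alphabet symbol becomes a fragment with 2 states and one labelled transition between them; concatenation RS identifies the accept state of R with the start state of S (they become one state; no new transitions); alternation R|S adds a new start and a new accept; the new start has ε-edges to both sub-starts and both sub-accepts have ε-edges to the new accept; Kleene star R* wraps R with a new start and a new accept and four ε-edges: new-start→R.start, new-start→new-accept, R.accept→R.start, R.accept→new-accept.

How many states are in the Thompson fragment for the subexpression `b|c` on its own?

6

Fragment for `b|c`:
Each of the 2 symbol leaves contributes a 2-state fragment.
  b|c = 6 states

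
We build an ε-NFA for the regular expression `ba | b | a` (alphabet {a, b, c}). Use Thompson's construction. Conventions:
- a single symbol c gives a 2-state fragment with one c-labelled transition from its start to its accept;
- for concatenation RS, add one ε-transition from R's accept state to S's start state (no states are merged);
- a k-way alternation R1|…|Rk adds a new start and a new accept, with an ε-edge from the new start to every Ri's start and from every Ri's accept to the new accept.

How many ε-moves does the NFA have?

7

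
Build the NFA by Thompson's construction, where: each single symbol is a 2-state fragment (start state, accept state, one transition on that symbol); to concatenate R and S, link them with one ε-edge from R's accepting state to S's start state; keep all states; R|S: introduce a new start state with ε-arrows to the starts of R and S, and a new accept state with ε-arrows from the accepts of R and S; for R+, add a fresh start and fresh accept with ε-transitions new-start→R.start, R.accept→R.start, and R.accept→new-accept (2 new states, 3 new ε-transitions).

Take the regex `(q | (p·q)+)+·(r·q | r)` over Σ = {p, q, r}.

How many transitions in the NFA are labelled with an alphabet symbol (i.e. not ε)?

Per subexpression:
Each of the 6 symbol leaves contributes exactly 1 symbol transition.
  p·q — 2 symbol transitions
  (p·q)+ — 2 symbol transitions
  q | (p·q)+ — 3 symbol transitions
  (q | (p·q)+)+ — 3 symbol transitions
  r·q — 2 symbol transitions
  r·q | r — 3 symbol transitions
  (q | (p·q)+)+·(r·q | r) — 6 symbol transitions

6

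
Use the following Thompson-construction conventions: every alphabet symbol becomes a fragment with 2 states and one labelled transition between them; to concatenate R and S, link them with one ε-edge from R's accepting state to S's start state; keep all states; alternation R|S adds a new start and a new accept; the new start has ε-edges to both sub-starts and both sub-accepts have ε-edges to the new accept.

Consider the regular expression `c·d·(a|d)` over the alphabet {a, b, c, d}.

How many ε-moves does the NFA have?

6

By structural recursion:
Each of the 4 symbol leaves contributes 0 ε-transitions.
  a|d : 4 ε-transitions
  c·d·(a|d) : 6 ε-transitions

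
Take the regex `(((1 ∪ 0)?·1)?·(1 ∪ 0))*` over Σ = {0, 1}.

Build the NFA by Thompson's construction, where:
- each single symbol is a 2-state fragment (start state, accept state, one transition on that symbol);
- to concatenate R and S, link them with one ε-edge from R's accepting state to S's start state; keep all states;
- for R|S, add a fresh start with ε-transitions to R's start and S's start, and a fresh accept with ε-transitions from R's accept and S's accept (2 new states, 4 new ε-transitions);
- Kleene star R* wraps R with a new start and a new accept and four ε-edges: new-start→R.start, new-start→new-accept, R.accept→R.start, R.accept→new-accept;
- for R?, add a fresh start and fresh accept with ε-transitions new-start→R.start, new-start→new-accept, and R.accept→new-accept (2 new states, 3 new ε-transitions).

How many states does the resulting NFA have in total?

20

Bottom-up over the parse tree:
Each of the 5 symbol leaves contributes a 2-state fragment.
  1 ∪ 0 — 6 states
  (1 ∪ 0)? — 8 states
  (1 ∪ 0)?·1 — 10 states
  ((1 ∪ 0)?·1)? — 12 states
  1 ∪ 0 — 6 states
  ((1 ∪ 0)?·1)?·(1 ∪ 0) — 18 states
  (((1 ∪ 0)?·1)?·(1 ∪ 0))* — 20 states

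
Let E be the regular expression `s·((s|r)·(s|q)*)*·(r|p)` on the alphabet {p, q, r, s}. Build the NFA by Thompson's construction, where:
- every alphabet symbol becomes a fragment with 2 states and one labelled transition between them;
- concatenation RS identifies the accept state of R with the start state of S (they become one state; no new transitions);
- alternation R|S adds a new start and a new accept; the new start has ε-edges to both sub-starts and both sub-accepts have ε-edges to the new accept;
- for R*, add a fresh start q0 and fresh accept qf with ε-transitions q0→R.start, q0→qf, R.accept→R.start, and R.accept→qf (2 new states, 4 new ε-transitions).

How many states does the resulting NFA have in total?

Per subexpression:
Each of the 7 symbol leaves contributes a 2-state fragment.
  s|r : 6 states
  s|q : 6 states
  (s|q)* : 8 states
  (s|r)·(s|q)* : 13 states
  ((s|r)·(s|q)*)* : 15 states
  r|p : 6 states
  s·((s|r)·(s|q)*)*·(r|p) : 21 states

21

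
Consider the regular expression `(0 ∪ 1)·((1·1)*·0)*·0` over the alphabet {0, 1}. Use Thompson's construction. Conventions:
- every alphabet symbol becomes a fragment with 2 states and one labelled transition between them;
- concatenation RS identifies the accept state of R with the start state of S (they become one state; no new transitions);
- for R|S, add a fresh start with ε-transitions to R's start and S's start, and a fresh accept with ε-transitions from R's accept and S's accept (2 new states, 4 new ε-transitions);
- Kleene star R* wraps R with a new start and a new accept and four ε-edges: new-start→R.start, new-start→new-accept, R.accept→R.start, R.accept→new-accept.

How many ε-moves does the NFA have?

12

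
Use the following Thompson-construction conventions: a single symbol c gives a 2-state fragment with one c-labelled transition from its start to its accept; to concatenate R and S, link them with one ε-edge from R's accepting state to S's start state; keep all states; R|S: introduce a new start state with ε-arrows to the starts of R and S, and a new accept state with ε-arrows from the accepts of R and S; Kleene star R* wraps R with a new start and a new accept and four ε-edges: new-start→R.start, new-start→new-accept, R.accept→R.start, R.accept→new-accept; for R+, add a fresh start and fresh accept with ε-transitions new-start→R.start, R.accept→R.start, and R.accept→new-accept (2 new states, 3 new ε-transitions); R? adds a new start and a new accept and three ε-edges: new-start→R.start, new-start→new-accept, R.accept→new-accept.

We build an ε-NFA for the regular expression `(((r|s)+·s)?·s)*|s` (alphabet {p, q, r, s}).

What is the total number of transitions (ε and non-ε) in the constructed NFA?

25

Building bottom-up:
Each of the 5 symbol leaves contributes 1 transition (1 symbol, 0 ε).
  r|s : 6 transitions (2 symbol, 4 ε)
  (r|s)+ : 9 transitions (2 symbol, 7 ε)
  (r|s)+·s : 11 transitions (3 symbol, 8 ε)
  ((r|s)+·s)? : 14 transitions (3 symbol, 11 ε)
  ((r|s)+·s)?·s : 16 transitions (4 symbol, 12 ε)
  (((r|s)+·s)?·s)* : 20 transitions (4 symbol, 16 ε)
  (((r|s)+·s)?·s)*|s : 25 transitions (5 symbol, 20 ε)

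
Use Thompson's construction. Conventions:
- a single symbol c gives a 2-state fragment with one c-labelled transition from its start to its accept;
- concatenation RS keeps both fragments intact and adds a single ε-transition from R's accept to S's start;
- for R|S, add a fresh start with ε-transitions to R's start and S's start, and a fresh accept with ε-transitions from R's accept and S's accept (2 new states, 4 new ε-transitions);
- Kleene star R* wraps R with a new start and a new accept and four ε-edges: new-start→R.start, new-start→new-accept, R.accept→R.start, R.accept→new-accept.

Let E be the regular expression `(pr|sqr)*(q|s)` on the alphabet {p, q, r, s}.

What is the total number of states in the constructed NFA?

Bottom-up over the parse tree:
Each of the 7 symbol leaves contributes a 2-state fragment.
  pr — 4 states
  sqr — 6 states
  pr|sqr — 12 states
  (pr|sqr)* — 14 states
  q|s — 6 states
  (pr|sqr)*(q|s) — 20 states

20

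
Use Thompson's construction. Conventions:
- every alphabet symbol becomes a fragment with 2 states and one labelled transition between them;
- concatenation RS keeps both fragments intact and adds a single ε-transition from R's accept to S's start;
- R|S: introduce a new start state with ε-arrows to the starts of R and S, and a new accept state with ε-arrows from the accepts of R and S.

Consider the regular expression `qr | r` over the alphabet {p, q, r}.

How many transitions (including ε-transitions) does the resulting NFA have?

Per subexpression:
Each of the 3 symbol leaves contributes 1 transition (1 symbol, 0 ε).
  qr = 3 transitions (2 symbol, 1 ε)
  qr | r = 8 transitions (3 symbol, 5 ε)

8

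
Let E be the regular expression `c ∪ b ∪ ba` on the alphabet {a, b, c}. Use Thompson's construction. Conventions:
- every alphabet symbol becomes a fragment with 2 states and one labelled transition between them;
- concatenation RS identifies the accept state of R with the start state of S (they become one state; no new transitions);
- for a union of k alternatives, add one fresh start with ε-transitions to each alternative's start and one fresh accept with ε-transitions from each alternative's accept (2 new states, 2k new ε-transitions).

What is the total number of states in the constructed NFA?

Bottom-up over the parse tree:
Each of the 4 symbol leaves contributes a 2-state fragment.
  ba : 3 states
  c ∪ b ∪ ba : 9 states

9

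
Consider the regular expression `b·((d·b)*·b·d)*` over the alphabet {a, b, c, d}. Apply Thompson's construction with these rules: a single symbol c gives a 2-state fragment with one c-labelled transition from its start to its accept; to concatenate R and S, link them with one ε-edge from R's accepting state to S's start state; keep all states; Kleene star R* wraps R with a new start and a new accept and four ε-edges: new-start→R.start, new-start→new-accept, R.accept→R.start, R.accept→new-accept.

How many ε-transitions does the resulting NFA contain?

12

By structural recursion:
Each of the 5 symbol leaves contributes 0 ε-transitions.
  d·b : 1 ε-transition
  (d·b)* : 5 ε-transitions
  (d·b)*·b·d : 7 ε-transitions
  ((d·b)*·b·d)* : 11 ε-transitions
  b·((d·b)*·b·d)* : 12 ε-transitions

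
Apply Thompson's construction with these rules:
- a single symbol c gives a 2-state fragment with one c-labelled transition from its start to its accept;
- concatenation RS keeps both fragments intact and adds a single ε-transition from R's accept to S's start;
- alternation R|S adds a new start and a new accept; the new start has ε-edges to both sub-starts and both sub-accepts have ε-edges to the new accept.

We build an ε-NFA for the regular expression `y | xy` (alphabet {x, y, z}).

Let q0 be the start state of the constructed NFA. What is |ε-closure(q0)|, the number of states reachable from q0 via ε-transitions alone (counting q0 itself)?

3

Compute the ε-closure size of each fragment's start state recursively; a symbol fragment's start has no outgoing ε-edge, so its closure is just itself (size 1).
  xy → |closure| equals the left operand's closure size = 1 (its accept is not ε-reachable, so the closure stops there)
  y | xy → new start ε-reaches every alternative's start; none of them accept ε, so the new accept is not reached: |closure| = 1 + 1 + 1 = 3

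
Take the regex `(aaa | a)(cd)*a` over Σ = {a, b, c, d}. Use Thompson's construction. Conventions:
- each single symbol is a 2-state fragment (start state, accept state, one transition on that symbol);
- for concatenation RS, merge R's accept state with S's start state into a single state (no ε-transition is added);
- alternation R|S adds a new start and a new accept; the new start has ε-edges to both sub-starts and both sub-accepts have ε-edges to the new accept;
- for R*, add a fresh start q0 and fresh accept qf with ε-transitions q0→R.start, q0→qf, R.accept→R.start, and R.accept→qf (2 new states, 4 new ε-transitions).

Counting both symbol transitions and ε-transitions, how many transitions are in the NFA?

15

Building bottom-up:
Each of the 7 symbol leaves contributes 1 transition (1 symbol, 0 ε).
  aaa → 3 transitions (3 symbol, 0 ε)
  aaa | a → 8 transitions (4 symbol, 4 ε)
  cd → 2 transitions (2 symbol, 0 ε)
  (cd)* → 6 transitions (2 symbol, 4 ε)
  (aaa | a)(cd)*a → 15 transitions (7 symbol, 8 ε)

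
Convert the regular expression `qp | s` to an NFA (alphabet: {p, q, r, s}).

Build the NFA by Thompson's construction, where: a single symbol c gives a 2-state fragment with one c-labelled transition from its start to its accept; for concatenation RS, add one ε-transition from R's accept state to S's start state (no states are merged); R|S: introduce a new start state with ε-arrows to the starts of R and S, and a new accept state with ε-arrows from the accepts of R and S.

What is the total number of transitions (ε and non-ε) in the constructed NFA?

Building bottom-up:
Each of the 3 symbol leaves contributes 1 transition (1 symbol, 0 ε).
  qp — 3 transitions (2 symbol, 1 ε)
  qp | s — 8 transitions (3 symbol, 5 ε)

8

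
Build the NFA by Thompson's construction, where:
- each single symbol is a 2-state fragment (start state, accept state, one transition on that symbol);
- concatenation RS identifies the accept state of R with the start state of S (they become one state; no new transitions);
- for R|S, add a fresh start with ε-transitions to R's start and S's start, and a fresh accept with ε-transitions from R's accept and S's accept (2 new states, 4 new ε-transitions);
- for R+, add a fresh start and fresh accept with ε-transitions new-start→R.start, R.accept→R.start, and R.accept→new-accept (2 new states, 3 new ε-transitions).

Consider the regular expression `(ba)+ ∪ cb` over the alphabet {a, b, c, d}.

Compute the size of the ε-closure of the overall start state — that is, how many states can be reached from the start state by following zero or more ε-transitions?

4

Let C(F) = |ε-closure(F.start)| within fragment F, and note whether F accepts ε. Symbol fragments have C = 1 and do not accept ε. Then:
  ba : same as the first factor's closure: |closure| = 1
  (ba)+ : |closure| = 1 + 1 = 2 (the body doesn't accept ε, so the new accept is not reached)
  cb : same as the first factor's closure: |closure| = 1
  (ba)+ ∪ cb : |closure| = 1 + 2 + 1 = 4 (the new accept is not ε-reachable since no branch accepts ε)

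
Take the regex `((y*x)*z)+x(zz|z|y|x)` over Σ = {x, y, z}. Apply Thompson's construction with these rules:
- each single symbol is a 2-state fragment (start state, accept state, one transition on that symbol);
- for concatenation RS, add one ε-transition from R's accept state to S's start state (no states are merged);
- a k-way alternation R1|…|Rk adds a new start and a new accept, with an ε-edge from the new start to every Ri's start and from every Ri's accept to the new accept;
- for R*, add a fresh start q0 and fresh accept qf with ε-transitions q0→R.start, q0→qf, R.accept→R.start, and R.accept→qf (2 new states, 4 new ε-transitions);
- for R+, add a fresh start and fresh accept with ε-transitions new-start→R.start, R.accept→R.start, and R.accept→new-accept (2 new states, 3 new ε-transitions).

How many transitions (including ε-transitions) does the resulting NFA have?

Per subexpression:
Each of the 9 symbol leaves contributes 1 transition (1 symbol, 0 ε).
  y* — 5 transitions (1 symbol, 4 ε)
  y*x — 7 transitions (2 symbol, 5 ε)
  (y*x)* — 11 transitions (2 symbol, 9 ε)
  (y*x)*z — 13 transitions (3 symbol, 10 ε)
  ((y*x)*z)+ — 16 transitions (3 symbol, 13 ε)
  zz — 3 transitions (2 symbol, 1 ε)
  zz|z|y|x — 14 transitions (5 symbol, 9 ε)
  ((y*x)*z)+x(zz|z|y|x) — 33 transitions (9 symbol, 24 ε)

33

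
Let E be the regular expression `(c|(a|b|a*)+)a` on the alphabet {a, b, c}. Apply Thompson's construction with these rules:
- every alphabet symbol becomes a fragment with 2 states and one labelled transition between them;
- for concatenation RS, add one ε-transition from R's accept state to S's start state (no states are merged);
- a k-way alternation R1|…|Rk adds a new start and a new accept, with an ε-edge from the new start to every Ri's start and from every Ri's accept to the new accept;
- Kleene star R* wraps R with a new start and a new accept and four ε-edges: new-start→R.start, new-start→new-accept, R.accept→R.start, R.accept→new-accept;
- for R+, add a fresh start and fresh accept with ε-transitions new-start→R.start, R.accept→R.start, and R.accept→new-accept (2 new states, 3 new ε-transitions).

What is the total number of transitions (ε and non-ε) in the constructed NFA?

23

Building bottom-up:
Each of the 5 symbol leaves contributes 1 transition (1 symbol, 0 ε).
  a* = 5 transitions (1 symbol, 4 ε)
  a|b|a* = 13 transitions (3 symbol, 10 ε)
  (a|b|a*)+ = 16 transitions (3 symbol, 13 ε)
  c|(a|b|a*)+ = 21 transitions (4 symbol, 17 ε)
  (c|(a|b|a*)+)a = 23 transitions (5 symbol, 18 ε)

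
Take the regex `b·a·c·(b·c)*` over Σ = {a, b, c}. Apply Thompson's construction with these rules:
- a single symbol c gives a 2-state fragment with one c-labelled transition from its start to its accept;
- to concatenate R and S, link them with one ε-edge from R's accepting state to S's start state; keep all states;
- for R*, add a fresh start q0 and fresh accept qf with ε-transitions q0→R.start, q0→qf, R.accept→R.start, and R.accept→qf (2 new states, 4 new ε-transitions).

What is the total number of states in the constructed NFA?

Per subexpression:
Each of the 5 symbol leaves contributes a 2-state fragment.
  b·c = 4 states
  (b·c)* = 6 states
  b·a·c·(b·c)* = 12 states

12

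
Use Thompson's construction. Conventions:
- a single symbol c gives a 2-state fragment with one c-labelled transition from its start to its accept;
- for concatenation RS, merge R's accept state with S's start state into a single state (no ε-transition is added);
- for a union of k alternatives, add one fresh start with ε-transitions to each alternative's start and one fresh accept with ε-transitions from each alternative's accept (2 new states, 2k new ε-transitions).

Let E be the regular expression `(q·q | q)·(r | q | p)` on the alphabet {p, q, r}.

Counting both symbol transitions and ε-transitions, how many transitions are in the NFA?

16

Per subexpression:
Each of the 6 symbol leaves contributes 1 transition (1 symbol, 0 ε).
  q·q → 2 transitions (2 symbol, 0 ε)
  q·q | q → 7 transitions (3 symbol, 4 ε)
  r | q | p → 9 transitions (3 symbol, 6 ε)
  (q·q | q)·(r | q | p) → 16 transitions (6 symbol, 10 ε)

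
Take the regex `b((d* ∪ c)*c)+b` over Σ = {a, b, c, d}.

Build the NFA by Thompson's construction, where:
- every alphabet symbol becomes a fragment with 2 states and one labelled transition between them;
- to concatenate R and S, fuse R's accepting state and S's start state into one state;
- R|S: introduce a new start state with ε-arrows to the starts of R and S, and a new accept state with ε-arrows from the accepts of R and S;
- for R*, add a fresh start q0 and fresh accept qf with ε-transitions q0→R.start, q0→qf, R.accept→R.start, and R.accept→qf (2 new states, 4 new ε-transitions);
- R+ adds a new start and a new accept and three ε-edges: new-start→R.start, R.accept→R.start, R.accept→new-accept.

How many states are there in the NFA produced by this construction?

15

Bottom-up over the parse tree:
Each of the 5 symbol leaves contributes a 2-state fragment.
  d* : 4 states
  d* ∪ c : 8 states
  (d* ∪ c)* : 10 states
  (d* ∪ c)*c : 11 states
  ((d* ∪ c)*c)+ : 13 states
  b((d* ∪ c)*c)+b : 15 states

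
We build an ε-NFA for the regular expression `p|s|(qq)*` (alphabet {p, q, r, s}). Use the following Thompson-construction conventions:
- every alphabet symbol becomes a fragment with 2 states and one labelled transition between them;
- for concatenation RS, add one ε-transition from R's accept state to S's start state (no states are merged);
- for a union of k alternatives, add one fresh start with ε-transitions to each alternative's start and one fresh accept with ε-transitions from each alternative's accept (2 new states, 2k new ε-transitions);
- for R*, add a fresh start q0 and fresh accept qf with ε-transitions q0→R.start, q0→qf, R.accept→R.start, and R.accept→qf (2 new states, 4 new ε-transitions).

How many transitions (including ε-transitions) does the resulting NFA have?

Recursing over subexpressions:
Each of the 4 symbol leaves contributes 1 transition (1 symbol, 0 ε).
  qq — 3 transitions (2 symbol, 1 ε)
  (qq)* — 7 transitions (2 symbol, 5 ε)
  p|s|(qq)* — 15 transitions (4 symbol, 11 ε)

15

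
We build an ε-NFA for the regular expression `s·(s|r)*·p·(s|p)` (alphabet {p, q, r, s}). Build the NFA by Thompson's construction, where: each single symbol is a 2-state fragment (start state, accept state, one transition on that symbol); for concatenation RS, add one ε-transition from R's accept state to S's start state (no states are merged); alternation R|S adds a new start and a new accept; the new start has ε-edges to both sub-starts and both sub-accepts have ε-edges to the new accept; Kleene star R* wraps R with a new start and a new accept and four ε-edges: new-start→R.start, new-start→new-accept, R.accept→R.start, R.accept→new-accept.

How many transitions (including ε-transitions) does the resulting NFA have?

21

Building bottom-up:
Each of the 6 symbol leaves contributes 1 transition (1 symbol, 0 ε).
  s|r : 6 transitions (2 symbol, 4 ε)
  (s|r)* : 10 transitions (2 symbol, 8 ε)
  s|p : 6 transitions (2 symbol, 4 ε)
  s·(s|r)*·p·(s|p) : 21 transitions (6 symbol, 15 ε)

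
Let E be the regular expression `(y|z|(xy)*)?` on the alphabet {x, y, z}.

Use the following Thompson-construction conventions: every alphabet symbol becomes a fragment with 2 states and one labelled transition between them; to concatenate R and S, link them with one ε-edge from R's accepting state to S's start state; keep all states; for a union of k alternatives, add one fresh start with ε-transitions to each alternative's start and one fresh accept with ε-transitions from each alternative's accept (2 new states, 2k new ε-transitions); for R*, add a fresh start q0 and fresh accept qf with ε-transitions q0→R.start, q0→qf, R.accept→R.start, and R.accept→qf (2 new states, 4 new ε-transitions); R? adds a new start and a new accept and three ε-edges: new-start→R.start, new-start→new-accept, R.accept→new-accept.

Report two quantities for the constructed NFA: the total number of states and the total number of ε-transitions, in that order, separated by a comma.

By structural recursion:
Each of the 4 symbol leaves contributes 2 states and 0 ε-transitions.
  xy : 4 states, 1 ε-transition
  (xy)* : 6 states, 5 ε-transitions
  y|z|(xy)* : 12 states, 11 ε-transitions
  (y|z|(xy)*)? : 14 states, 14 ε-transitions

14, 14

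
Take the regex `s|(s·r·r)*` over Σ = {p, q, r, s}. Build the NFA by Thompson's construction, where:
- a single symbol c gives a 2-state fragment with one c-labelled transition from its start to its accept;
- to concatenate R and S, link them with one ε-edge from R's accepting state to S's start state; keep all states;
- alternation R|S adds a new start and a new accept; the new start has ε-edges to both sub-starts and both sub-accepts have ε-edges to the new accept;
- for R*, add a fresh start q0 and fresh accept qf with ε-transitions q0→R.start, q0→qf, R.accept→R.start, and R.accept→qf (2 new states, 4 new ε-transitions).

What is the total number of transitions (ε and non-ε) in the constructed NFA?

Building bottom-up:
Each of the 4 symbol leaves contributes 1 transition (1 symbol, 0 ε).
  s·r·r : 5 transitions (3 symbol, 2 ε)
  (s·r·r)* : 9 transitions (3 symbol, 6 ε)
  s|(s·r·r)* : 14 transitions (4 symbol, 10 ε)

14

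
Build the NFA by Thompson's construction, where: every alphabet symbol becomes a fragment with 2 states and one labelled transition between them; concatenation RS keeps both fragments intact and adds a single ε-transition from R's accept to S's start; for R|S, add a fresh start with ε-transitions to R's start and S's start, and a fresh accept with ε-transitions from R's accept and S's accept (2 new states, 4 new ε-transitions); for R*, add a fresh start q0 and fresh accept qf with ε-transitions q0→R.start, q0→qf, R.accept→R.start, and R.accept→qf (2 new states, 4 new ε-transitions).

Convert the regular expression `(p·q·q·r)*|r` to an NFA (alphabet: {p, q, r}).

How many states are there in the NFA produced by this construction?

Building bottom-up:
Each of the 5 symbol leaves contributes a 2-state fragment.
  p·q·q·r → 8 states
  (p·q·q·r)* → 10 states
  (p·q·q·r)*|r → 14 states

14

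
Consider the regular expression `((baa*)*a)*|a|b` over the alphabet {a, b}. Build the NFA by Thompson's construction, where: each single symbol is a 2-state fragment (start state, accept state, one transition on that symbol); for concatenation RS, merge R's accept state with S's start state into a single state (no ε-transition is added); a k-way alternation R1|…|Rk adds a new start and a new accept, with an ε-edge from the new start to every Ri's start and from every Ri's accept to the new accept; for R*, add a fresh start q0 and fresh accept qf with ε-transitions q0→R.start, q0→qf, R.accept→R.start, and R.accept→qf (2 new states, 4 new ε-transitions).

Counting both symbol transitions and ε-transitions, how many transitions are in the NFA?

Recursing over subexpressions:
Each of the 6 symbol leaves contributes 1 transition (1 symbol, 0 ε).
  a* : 5 transitions (1 symbol, 4 ε)
  baa* : 7 transitions (3 symbol, 4 ε)
  (baa*)* : 11 transitions (3 symbol, 8 ε)
  (baa*)*a : 12 transitions (4 symbol, 8 ε)
  ((baa*)*a)* : 16 transitions (4 symbol, 12 ε)
  ((baa*)*a)*|a|b : 24 transitions (6 symbol, 18 ε)

24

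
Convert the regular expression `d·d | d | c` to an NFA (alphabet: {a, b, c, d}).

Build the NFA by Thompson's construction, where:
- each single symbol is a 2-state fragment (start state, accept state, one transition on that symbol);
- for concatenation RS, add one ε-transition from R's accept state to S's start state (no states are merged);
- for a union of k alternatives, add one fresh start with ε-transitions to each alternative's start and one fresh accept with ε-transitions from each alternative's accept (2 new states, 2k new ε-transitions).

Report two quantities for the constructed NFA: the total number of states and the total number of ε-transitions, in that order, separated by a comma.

10, 7

Building bottom-up:
Each of the 4 symbol leaves contributes 2 states and 0 ε-transitions.
  d·d = 4 states, 1 ε-transition
  d·d | d | c = 10 states, 7 ε-transitions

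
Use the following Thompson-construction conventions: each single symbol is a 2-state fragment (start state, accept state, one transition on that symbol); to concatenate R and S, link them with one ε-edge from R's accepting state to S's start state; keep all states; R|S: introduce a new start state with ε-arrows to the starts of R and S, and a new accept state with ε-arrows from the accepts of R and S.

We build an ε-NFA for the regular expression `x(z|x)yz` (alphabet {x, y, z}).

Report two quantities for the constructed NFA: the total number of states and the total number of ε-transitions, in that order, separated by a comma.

Per subexpression:
Each of the 5 symbol leaves contributes 2 states and 0 ε-transitions.
  z|x = 6 states, 4 ε-transitions
  x(z|x)yz = 12 states, 7 ε-transitions

12, 7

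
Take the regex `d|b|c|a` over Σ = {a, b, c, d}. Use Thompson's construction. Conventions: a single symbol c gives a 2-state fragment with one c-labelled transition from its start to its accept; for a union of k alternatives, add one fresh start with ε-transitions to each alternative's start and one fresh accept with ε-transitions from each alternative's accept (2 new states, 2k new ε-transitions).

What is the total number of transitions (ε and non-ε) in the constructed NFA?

Per subexpression:
Each of the 4 symbol leaves contributes 1 transition (1 symbol, 0 ε).
  d|b|c|a — 12 transitions (4 symbol, 8 ε)

12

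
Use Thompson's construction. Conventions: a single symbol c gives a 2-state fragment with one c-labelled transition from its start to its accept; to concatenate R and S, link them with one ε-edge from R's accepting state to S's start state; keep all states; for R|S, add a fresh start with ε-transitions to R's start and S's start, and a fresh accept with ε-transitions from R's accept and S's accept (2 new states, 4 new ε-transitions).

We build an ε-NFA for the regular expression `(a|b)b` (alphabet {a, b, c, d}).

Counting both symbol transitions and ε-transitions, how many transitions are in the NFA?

8

Recursing over subexpressions:
Each of the 3 symbol leaves contributes 1 transition (1 symbol, 0 ε).
  a|b → 6 transitions (2 symbol, 4 ε)
  (a|b)b → 8 transitions (3 symbol, 5 ε)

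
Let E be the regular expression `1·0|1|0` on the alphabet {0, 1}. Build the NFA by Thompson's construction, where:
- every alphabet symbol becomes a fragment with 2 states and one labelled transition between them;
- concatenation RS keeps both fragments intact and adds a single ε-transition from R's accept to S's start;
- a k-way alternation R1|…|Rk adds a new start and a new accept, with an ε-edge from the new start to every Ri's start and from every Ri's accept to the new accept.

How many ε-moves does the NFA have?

7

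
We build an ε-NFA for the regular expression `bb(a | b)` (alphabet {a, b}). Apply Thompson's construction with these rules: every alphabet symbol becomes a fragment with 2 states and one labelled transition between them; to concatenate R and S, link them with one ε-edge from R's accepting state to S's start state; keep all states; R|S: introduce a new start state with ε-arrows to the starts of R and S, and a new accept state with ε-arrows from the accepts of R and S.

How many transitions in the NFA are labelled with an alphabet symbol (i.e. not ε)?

Per subexpression:
Each of the 4 symbol leaves contributes exactly 1 symbol transition.
  a | b : 2 symbol transitions
  bb(a | b) : 4 symbol transitions

4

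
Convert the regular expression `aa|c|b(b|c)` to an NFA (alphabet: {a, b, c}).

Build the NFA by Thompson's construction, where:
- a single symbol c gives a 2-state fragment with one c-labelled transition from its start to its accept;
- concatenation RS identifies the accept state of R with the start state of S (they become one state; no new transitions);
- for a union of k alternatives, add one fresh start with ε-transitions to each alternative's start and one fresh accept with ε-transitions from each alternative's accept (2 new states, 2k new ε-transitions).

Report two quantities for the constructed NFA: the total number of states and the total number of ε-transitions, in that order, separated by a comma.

Building bottom-up:
Each of the 6 symbol leaves contributes 2 states and 0 ε-transitions.
  aa → 3 states, 0 ε-transitions
  b|c → 6 states, 4 ε-transitions
  b(b|c) → 7 states, 4 ε-transitions
  aa|c|b(b|c) → 14 states, 10 ε-transitions

14, 10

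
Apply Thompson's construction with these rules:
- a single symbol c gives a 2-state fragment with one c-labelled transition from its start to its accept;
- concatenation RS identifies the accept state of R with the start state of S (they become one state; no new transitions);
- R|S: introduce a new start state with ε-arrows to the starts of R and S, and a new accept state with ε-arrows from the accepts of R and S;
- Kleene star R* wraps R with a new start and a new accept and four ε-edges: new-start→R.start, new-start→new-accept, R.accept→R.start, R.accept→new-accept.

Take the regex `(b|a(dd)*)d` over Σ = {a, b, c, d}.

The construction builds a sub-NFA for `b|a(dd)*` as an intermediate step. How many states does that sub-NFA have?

Fragment for `b|a(dd)*`:
Each of the 4 symbol leaves contributes a 2-state fragment.
  dd = 3 states
  (dd)* = 5 states
  a(dd)* = 6 states
  b|a(dd)* = 10 states

10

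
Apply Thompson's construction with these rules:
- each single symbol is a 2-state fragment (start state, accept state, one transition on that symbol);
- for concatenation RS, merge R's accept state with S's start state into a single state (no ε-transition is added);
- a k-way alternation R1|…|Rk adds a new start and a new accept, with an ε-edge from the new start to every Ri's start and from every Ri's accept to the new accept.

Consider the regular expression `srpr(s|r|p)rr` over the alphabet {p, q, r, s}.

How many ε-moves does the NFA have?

6

Bottom-up over the parse tree:
Each of the 9 symbol leaves contributes 0 ε-transitions.
  s|r|p : 6 ε-transitions
  srpr(s|r|p)rr : 6 ε-transitions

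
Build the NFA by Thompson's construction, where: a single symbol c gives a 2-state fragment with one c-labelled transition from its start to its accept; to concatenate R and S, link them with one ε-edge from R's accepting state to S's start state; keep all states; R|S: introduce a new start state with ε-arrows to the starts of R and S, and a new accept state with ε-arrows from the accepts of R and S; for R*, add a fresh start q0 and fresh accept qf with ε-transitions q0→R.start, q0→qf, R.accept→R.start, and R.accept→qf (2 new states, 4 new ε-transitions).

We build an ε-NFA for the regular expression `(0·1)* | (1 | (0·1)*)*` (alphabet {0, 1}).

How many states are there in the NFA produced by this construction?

20

Per subexpression:
Each of the 5 symbol leaves contributes a 2-state fragment.
  0·1 : 4 states
  (0·1)* : 6 states
  0·1 : 4 states
  (0·1)* : 6 states
  1 | (0·1)* : 10 states
  (1 | (0·1)*)* : 12 states
  (0·1)* | (1 | (0·1)*)* : 20 states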